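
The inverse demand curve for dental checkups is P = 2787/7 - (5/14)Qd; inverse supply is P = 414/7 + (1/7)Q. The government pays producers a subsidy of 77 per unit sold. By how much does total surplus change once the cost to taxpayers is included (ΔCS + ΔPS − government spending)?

Pre-subsidy: 2787/7 - (5/14)Q = 414/7 + (1/7)Q gives Q* = 678 and P* = 156.
With the subsidy, sellers receive Ps = Pb + 77 for each unit, where Pb is the price buyers pay.
On the curves, Pb = 2787/7 - (5/14)Q and Ps = 414/7 + (1/7)Q; the wedge Ps − Pb = 77 gives 414/7 + (1/7)Q − (2787/7 - (5/14)Q) = 77, so Q' = 832.
Then Pb = 2787/7 − (5/14)·832 = 101 and Ps = 414/7 + (1/7)·832 = 178.
ΔCS = ½(678 + 832)(156 − 101) = 41525; ΔPS = ½(678 + 832)(178 − 156) = 16610.
Government spending = 77 × 832 = 64064.
Net change = 41525 + 16610 − 64064 = -5929. The loss equals the DWL triangle ½·77·154.

Net change in total surplus = -5929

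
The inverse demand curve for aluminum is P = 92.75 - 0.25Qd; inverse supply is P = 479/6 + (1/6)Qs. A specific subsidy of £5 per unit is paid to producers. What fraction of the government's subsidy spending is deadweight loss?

Pre-subsidy: 92.75 - 0.25Q = 479/6 + (1/6)Q gives Q* = 31 and P* = 85.
With the subsidy, sellers receive Ps = Pb + 5 for each unit, where Pb is the price buyers pay.
On the curves, Pb = 92.75 - 0.25Q and Ps = 479/6 + (1/6)Q; the wedge Ps − Pb = 5 gives 479/6 + (1/6)Q − (92.75 - 0.25Q) = 5, so Q' = 43.
Then Pb = 92.75 − 0.25·43 = 82 and Ps = 479/6 + (1/6)·43 = 87.
ΔCS = ½(31 + 43)(85 − 82) = 111; ΔPS = ½(31 + 43)(87 − 85) = 74.
Government spending = 5 × 43 = 215.
DWL = ½ × 5 × (43 − 31) = 30; fraction = 30 / 215 = 6/43.

DWL / government spending = 6/43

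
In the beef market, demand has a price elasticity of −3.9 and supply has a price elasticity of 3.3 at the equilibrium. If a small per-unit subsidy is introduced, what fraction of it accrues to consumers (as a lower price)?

Consumer share = 11/24

For a small subsidy around the equilibrium, the benefit split depends on the relative slopes, which at a point are proportional to the elasticities.
Buyer share = εs/(εs + |εd|) = 3.3/(3.3 + 3.9) = 11/24; seller share = |εd|/(εs + |εd|) = 13/24.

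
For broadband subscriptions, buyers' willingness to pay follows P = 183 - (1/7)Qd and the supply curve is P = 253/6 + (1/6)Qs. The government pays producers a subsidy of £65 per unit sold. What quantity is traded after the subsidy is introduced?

Pre-subsidy: 183 - (1/7)Q = 253/6 + (1/6)Q gives Q* = 455 and P* = 118.
With the subsidy, sellers receive Ps = Pb + 65 for each unit, where Pb is the price buyers pay.
On the curves, Pb = 183 - (1/7)Q and Ps = 253/6 + (1/6)Q; the wedge Ps − Pb = 65 gives 253/6 + (1/6)Q − (183 - (1/7)Q) = 65, so Q' = 665.
Then Pb = 183 − (1/7)·665 = 88 and Ps = 253/6 + (1/6)·665 = 153.

Q' = 665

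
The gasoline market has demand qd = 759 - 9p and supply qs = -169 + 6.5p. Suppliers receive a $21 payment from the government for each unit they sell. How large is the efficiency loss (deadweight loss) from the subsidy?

Deadweight loss = 51597/62

Pre-subsidy: 759 - 9p = -169 + 6.5p gives p* = 1856/31, q* = 6825/31.
With the subsidy, sellers receive ps = pb + 21 for each unit, where pb is the price buyers pay.
Supply in terms of pb becomes qs = -169 + 6.5(pb + 21) = -32.5 + 6.5pb. Setting this equal to demand: 759 - 9pb = -32.5 + 6.5pb, so pb = 1583/31.
Sellers receive ps = 1583/31 + 21 = 2234/31; q' = 759 − 9·(1583/31) = 9282/31.
The subsidy expands output by 9282/31 − 6825/31 = 2457/31 past the efficient level; on those units the gap between marginal cost and willingness to pay runs from 0 up to 21.
DWL = ½ × 21 × 2457/31 = 51597/62.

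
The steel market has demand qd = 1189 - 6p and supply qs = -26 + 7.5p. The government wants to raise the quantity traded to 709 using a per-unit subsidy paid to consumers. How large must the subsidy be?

Required subsidy s = 18 per unit

At q = 709, invert demand for the buyer price: pb = (1189 − 709)/6 = 80; invert supply for the seller price: ps = (709 − (-26))/7.5 = 98.
The subsidy must fill the gap: s = ps − pb = 98 − 80 = 18.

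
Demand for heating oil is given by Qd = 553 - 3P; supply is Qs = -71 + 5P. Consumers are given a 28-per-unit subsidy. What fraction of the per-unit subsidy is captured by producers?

Producer share = 0.375

Pre-subsidy: 553 - 3P = -71 + 5P gives P* = 78, Q* = 319.
With the rebate, buyers effectively pay Pb = Ps − 28, where Ps is the price sellers receive.
Demand in terms of Ps becomes Qd = 553 − 3(Ps − 28) = 637 - 3Ps. Setting this equal to supply: 637 - 3Ps = -71 + 5Ps, so Ps = 88.5.
Buyers pay Pb = 88.5 − 28 = 60.5; Q' = -71 + 5·88.5 = 371.5.
Buyers' price falls by P* − Pb = 78 − 60.5 = 17.5; sellers' price rises by Ps − P* = 88.5 − 78 = 10.5.
So producers capture 10.5/28 = 0.375 of each unit of subsidy.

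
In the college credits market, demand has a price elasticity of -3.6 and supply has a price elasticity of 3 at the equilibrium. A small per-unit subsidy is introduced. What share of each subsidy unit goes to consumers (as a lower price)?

Consumer share = 5/11

For a small subsidy around the equilibrium, the benefit split depends on the relative slopes, which at a point are proportional to the elasticities.
Buyer share = εs/(εs + |εd|) = 3/(3 + 3.6) = 5/11; seller share = |εd|/(εs + |εd|) = 6/11.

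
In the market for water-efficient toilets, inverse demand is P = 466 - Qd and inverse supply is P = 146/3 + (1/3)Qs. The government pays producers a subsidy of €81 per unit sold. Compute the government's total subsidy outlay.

Government cost = €30273.75

Pre-subsidy: 466 - Q = 146/3 + (1/3)Q gives Q* = 313 and P* = 153.
With the subsidy, sellers receive Ps = Pb + 81 for each unit, where Pb is the price buyers pay.
On the curves, Pb = 466 - Q and Ps = 146/3 + (1/3)Q; the wedge Ps − Pb = 81 gives 146/3 + (1/3)Q − (466 - Q) = 81, so Q' = 373.75.
Then Pb = 466 − 1·373.75 = 92.25 and Ps = 146/3 + (1/3)·373.75 = 173.25.
Government outlay = subsidy × quantity = 81 × 373.75 = 30273.75.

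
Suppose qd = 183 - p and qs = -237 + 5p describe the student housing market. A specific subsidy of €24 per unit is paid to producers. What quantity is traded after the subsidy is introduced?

q' = 133

Pre-subsidy: 183 - p = -237 + 5p gives p* = 70, q* = 113.
With the subsidy, sellers receive ps = pb + 24 for each unit, where pb is the price buyers pay.
Supply in terms of pb becomes qs = -237 + 5(pb + 24) = -117 + 5pb. Setting this equal to demand: 183 - pb = -117 + 5pb, so pb = 50.
Sellers receive ps = 50 + 24 = 74; q' = 183 − 1·50 = 133.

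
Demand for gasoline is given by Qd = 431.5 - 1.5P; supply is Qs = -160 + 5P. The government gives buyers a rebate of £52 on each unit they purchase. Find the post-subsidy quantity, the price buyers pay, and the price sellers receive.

Q' = 355; buyers pay £51; sellers receive £103

Pre-subsidy: 431.5 - 1.5P = -160 + 5P gives P* = 91, Q* = 295.
With the rebate, buyers effectively pay Pb = Ps − 52, where Ps is the price sellers receive.
Demand in terms of Ps becomes Qd = 431.5 − 1.5(Ps − 52) = 509.5 - 1.5Ps. Setting this equal to supply: 509.5 - 1.5Ps = -160 + 5Ps, so Ps = 103.
Buyers pay Pb = 103 − 52 = 51; Q' = -160 + 5·103 = 355.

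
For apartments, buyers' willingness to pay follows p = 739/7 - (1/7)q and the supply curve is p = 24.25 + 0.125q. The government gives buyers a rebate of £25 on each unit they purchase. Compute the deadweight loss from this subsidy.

Pre-subsidy: 739/7 - (1/7)q = 24.25 + 0.125q gives q* = 303.6 and p* = 62.2.
With the rebate, buyers effectively pay pb = ps − 25, where ps is the price sellers receive.
On the curves, pb = 739/7 - (1/7)q and ps = 24.25 + 0.125q; the wedge ps − pb = 25 gives 24.25 + 0.125q − (739/7 - (1/7)q) = 25, so q' = 5954/15.
Then pb = 739/7 − (1/7)·(5954/15) = 733/15 and ps = 24.25 + 0.125·(5954/15) = 1108/15.
The subsidy expands output by 5954/15 − 303.6 = 280/3 past the efficient level; on those units the gap between marginal cost and willingness to pay runs from 0 up to 25.
DWL = ½ × 25 × 280/3 = 3500/3.

Deadweight loss = 3500/3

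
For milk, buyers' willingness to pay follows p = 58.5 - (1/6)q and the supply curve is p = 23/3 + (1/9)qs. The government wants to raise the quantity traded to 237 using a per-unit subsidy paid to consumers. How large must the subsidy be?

At q = 237, from the demand curve buyers pay pb = 58.5 − (1/6)·237 = 19; from the supply curve sellers need ps = 23/3 + (1/9)·237 = 34.
The subsidy must fill the gap: s = ps − pb = 34 − 19 = 15.

Required subsidy s = 15 per unit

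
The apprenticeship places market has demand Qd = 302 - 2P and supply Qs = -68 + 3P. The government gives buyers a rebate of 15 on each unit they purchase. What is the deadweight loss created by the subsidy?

Deadweight loss = 135

Pre-subsidy: 302 - 2P = -68 + 3P gives P* = 74, Q* = 154.
With the rebate, buyers effectively pay Pb = Ps − 15, where Ps is the price sellers receive.
Demand in terms of Ps becomes Qd = 302 − 2(Ps − 15) = 332 - 2Ps. Setting this equal to supply: 332 - 2Ps = -68 + 3Ps, so Ps = 80.
Buyers pay Pb = 80 − 15 = 65; Q' = -68 + 3·80 = 172.
The subsidy expands output by 172 − 154 = 18 past the efficient level; on those units the gap between marginal cost and willingness to pay runs from 0 up to 15.
DWL = ½ × 15 × 18 = 135.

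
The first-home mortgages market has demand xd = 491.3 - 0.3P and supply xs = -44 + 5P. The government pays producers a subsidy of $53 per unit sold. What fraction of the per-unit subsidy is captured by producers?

Producer share = 3/53

Pre-subsidy: 491.3 - 0.3P = -44 + 5P gives P* = 101, x* = 461.
With the subsidy, sellers receive Ps = Pb + 53 for each unit, where Pb is the price buyers pay.
Supply in terms of Pb becomes xs = -44 + 5(Pb + 53) = 221 + 5Pb. Setting this equal to demand: 491.3 - 0.3Pb = 221 + 5Pb, so Pb = 51.
Sellers receive Ps = 51 + 53 = 104; x' = 491.3 − 0.3·51 = 476.
Buyers' price falls by P* − Pb = 101 − 51 = 50; sellers' price rises by Ps − P* = 104 − 101 = 3.
So producers capture 3/53 = 3/53 of each unit of subsidy.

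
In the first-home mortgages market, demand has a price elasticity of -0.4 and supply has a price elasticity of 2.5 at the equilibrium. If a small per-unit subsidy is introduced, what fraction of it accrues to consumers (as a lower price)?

Consumer share = 25/29

For a small subsidy around the equilibrium, the benefit split depends on the relative slopes, which at a point are proportional to the elasticities.
Buyer share = εs/(εs + |εd|) = 2.5/(2.5 + 0.4) = 25/29; seller share = |εd|/(εs + |εd|) = 4/29.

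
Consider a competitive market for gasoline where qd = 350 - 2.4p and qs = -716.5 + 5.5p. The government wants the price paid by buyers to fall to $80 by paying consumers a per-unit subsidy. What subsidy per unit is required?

Required subsidy s = $79 per unit

At a buyer price of 80, quantity demanded is 350 − 2.4·80 = 158.
Sellers supply 158 only when they receive ps with -716.5 + 5.5·ps = 158, i.e. ps = 159.
s = ps − pb = 159 − 80 = 79.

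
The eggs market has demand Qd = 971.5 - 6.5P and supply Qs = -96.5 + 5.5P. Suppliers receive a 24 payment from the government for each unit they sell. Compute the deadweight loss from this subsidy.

Deadweight loss = 858

Pre-subsidy: 971.5 - 6.5P = -96.5 + 5.5P gives P* = 89, Q* = 393.
With the subsidy, sellers receive Ps = Pb + 24 for each unit, where Pb is the price buyers pay.
Supply in terms of Pb becomes Qs = -96.5 + 5.5(Pb + 24) = 35.5 + 5.5Pb. Setting this equal to demand: 971.5 - 6.5Pb = 35.5 + 5.5Pb, so Pb = 78.
Sellers receive Ps = 78 + 24 = 102; Q' = 971.5 − 6.5·78 = 464.5.
The subsidy expands output by 464.5 − 393 = 71.5 past the efficient level; on those units the gap between marginal cost and willingness to pay runs from 0 up to 24.
DWL = ½ × 24 × 71.5 = 858.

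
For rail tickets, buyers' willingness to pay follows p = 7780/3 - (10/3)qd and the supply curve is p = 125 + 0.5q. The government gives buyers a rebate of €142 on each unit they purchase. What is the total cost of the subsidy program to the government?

Pre-subsidy: 7780/3 - (10/3)q = 125 + 0.5q gives q* = 14810/23 and p* = 10280/23.
With the rebate, buyers effectively pay pb = ps − 142, where ps is the price sellers receive.
On the curves, pb = 7780/3 - (10/3)q and ps = 125 + 0.5q; the wedge ps − pb = 142 gives 125 + 0.5q − (7780/3 - (10/3)q) = 142, so q' = 15662/23.
Then pb = 7780/3 − (10/3)·(15662/23) = 7440/23 and ps = 125 + 0.5·(15662/23) = 10706/23.
Government outlay = subsidy × quantity = 142 × 15662/23 = 2224004/23.

Government cost = 2224004/23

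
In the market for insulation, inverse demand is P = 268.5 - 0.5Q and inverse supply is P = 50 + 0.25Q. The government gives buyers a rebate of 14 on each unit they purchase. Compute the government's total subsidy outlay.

Government cost = 4340

Pre-subsidy: 268.5 - 0.5Q = 50 + 0.25Q gives Q* = 874/3 and P* = 737/6.
With the rebate, buyers effectively pay Pb = Ps − 14, where Ps is the price sellers receive.
On the curves, Pb = 268.5 - 0.5Q and Ps = 50 + 0.25Q; the wedge Ps − Pb = 14 gives 50 + 0.25Q − (268.5 - 0.5Q) = 14, so Q' = 310.
Then Pb = 268.5 − 0.5·310 = 113.5 and Ps = 50 + 0.25·310 = 127.5.
Government outlay = subsidy × quantity = 14 × 310 = 4340.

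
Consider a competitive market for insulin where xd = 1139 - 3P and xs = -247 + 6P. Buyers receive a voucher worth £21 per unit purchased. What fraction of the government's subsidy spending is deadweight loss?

Pre-subsidy: 1139 - 3P = -247 + 6P gives P* = 154, x* = 677.
With the rebate, buyers effectively pay Pb = Ps − 21, where Ps is the price sellers receive.
Demand in terms of Ps becomes xd = 1139 − 3(Ps − 21) = 1202 - 3Ps. Setting this equal to supply: 1202 - 3Ps = -247 + 6Ps, so Ps = 161.
Buyers pay Pb = 161 − 21 = 140; x' = -247 + 6·161 = 719.
ΔCS = ½(677 + 719)(154 − 140) = 9772; ΔPS = ½(677 + 719)(161 − 154) = 4886.
Government spending = 21 × 719 = 15099.
DWL = ½ × 21 × (719 − 677) = 441; fraction = 441 / 15099 = 21/719.

DWL / government spending = 21/719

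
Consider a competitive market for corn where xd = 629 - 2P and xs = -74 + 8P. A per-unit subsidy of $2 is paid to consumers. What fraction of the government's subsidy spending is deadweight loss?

DWL / government spending = 4/1229

Pre-subsidy: 629 - 2P = -74 + 8P gives P* = 70.3, x* = 488.4.
With the rebate, buyers effectively pay Pb = Ps − 2, where Ps is the price sellers receive.
Demand in terms of Ps becomes xd = 629 − 2(Ps − 2) = 633 - 2Ps. Setting this equal to supply: 633 - 2Ps = -74 + 8Ps, so Ps = 70.7.
Buyers pay Pb = 70.7 − 2 = 68.7; x' = -74 + 8·70.7 = 491.6.
ΔCS = ½(488.4 + 491.6)(70.3 − 68.7) = 784; ΔPS = ½(488.4 + 491.6)(70.7 − 70.3) = 196.
Government spending = 2 × 491.6 = 983.2.
DWL = ½ × 2 × (491.6 − 488.4) = 3.2; fraction = 3.2 / 983.2 = 4/1229.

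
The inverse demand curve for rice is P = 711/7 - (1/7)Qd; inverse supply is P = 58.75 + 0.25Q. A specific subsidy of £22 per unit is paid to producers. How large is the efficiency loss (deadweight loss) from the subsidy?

Deadweight loss = £616

Pre-subsidy: 711/7 - (1/7)Q = 58.75 + 0.25Q gives Q* = 109 and P* = 86.
With the subsidy, sellers receive Ps = Pb + 22 for each unit, where Pb is the price buyers pay.
On the curves, Pb = 711/7 - (1/7)Q and Ps = 58.75 + 0.25Q; the wedge Ps − Pb = 22 gives 58.75 + 0.25Q − (711/7 - (1/7)Q) = 22, so Q' = 165.
Then Pb = 711/7 − (1/7)·165 = 78 and Ps = 58.75 + 0.25·165 = 100.
The subsidy expands output by 165 − 109 = 56 past the efficient level; on those units the gap between marginal cost and willingness to pay runs from 0 up to 22.
DWL = ½ × 22 × 56 = 616.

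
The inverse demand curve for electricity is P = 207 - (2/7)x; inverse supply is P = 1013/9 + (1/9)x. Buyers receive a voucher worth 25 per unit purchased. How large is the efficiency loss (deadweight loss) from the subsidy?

Pre-subsidy: 207 - (2/7)x = 1013/9 + (1/9)x gives x* = 238 and P* = 139.
With the rebate, buyers effectively pay Pb = Ps − 25, where Ps is the price sellers receive.
On the curves, Pb = 207 - (2/7)x and Ps = 1013/9 + (1/9)x; the wedge Ps − Pb = 25 gives 1013/9 + (1/9)x − (207 - (2/7)x) = 25, so x' = 301.
Then Pb = 207 − (2/7)·301 = 121 and Ps = 1013/9 + (1/9)·301 = 146.
The subsidy expands output by 301 − 238 = 63 past the efficient level; on those units the gap between marginal cost and willingness to pay runs from 0 up to 25.
DWL = ½ × 25 × 63 = 787.5.

Deadweight loss = 787.5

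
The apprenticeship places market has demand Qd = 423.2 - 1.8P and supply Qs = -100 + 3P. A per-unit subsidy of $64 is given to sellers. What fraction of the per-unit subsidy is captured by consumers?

Consumer share = 0.625

Pre-subsidy: 423.2 - 1.8P = -100 + 3P gives P* = 109, Q* = 227.
With the subsidy, sellers receive Ps = Pb + 64 for each unit, where Pb is the price buyers pay.
Supply in terms of Pb becomes Qs = -100 + 3(Pb + 64) = 92 + 3Pb. Setting this equal to demand: 423.2 - 1.8Pb = 92 + 3Pb, so Pb = 69.
Sellers receive Ps = 69 + 64 = 133; Q' = 423.2 − 1.8·69 = 299.
Buyers' price falls by P* − Pb = 109 − 69 = 40; sellers' price rises by Ps − P* = 133 − 109 = 24.
So consumers capture 40/64 = 0.625 of each unit of subsidy.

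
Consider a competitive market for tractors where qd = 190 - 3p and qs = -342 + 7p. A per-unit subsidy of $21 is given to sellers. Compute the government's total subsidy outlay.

Pre-subsidy: 190 - 3p = -342 + 7p gives p* = 53.2, q* = 30.4.
With the subsidy, sellers receive ps = pb + 21 for each unit, where pb is the price buyers pay.
Supply in terms of pb becomes qs = -342 + 7(pb + 21) = -195 + 7pb. Setting this equal to demand: 190 - 3pb = -195 + 7pb, so pb = 38.5.
Sellers receive ps = 38.5 + 21 = 59.5; q' = 190 − 3·38.5 = 74.5.
Government outlay = subsidy × quantity = 21 × 74.5 = 1564.5.

Government cost = $1564.5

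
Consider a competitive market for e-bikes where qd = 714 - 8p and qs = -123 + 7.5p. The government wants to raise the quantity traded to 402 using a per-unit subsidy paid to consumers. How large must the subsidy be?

Required subsidy s = 31 per unit

At q = 402, invert demand for the buyer price: pb = (714 − 402)/8 = 39; invert supply for the seller price: ps = (402 − (-123))/7.5 = 70.
The subsidy must fill the gap: s = ps − pb = 70 − 39 = 31.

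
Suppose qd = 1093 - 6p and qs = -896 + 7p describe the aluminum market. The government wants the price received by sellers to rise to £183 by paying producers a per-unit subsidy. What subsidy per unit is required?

At a seller price of 183, quantity supplied is -896 + 7·183 = 385.
Buyers absorb 385 only when they pay pb with 1093 − 6·pb = 385, i.e. pb = 118.
s = ps − pb = 183 − 118 = 65.

Required subsidy s = £65 per unit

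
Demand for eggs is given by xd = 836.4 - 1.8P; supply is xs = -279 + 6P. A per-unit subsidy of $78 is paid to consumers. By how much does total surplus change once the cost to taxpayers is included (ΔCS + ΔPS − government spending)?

Net change in total surplus = -$4212

Pre-subsidy: 836.4 - 1.8P = -279 + 6P gives P* = 143, x* = 579.
With the rebate, buyers effectively pay Pb = Ps − 78, where Ps is the price sellers receive.
Demand in terms of Ps becomes xd = 836.4 − 1.8(Ps − 78) = 976.8 - 1.8Ps. Setting this equal to supply: 976.8 - 1.8Ps = -279 + 6Ps, so Ps = 161.
Buyers pay Pb = 161 − 78 = 83; x' = -279 + 6·161 = 687.
ΔCS = ½(579 + 687)(143 − 83) = 37980; ΔPS = ½(579 + 687)(161 − 143) = 11394.
Government spending = 78 × 687 = 53586.
Net change = 37980 + 11394 − 53586 = -4212. The loss equals the DWL triangle ½·78·108.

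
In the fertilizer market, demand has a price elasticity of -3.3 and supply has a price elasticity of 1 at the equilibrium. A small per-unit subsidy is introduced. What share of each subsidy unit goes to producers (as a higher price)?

For a small subsidy around the equilibrium, the benefit split depends on the relative slopes, which at a point are proportional to the elasticities.
Buyer share = εs/(εs + |εd|) = 1/(1 + 3.3) = 10/43; seller share = |εd|/(εs + |εd|) = 33/43.
So producers capture 33/43 of the subsidy.

Producer share = 33/43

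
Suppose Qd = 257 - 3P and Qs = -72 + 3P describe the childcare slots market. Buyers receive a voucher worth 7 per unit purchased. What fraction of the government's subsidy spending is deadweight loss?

DWL / government spending = 21/412

Pre-subsidy: 257 - 3P = -72 + 3P gives P* = 329/6, Q* = 92.5.
With the rebate, buyers effectively pay Pb = Ps − 7, where Ps is the price sellers receive.
Demand in terms of Ps becomes Qd = 257 − 3(Ps − 7) = 278 - 3Ps. Setting this equal to supply: 278 - 3Ps = -72 + 3Ps, so Ps = 175/3.
Buyers pay Pb = 175/3 − 7 = 154/3; Q' = -72 + 3·(175/3) = 103.
ΔCS = ½(92.5 + 103)(329/6 − 154/3) = 342.125; ΔPS = ½(92.5 + 103)(175/3 − 329/6) = 342.125.
Government spending = 7 × 103 = 721.
DWL = ½ × 7 × (103 − 92.5) = 36.75; fraction = 36.75 / 721 = 21/412.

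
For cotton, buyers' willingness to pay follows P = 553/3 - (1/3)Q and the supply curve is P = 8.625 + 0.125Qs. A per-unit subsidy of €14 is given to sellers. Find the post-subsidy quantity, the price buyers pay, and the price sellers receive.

Q' = 4553/11; buyers pay 510/11; sellers receive 664/11

Pre-subsidy: 553/3 - (1/3)Q = 8.625 + 0.125Q gives Q* = 4217/11 and P* = 622/11.
With the subsidy, sellers receive Ps = Pb + 14 for each unit, where Pb is the price buyers pay.
On the curves, Pb = 553/3 - (1/3)Q and Ps = 8.625 + 0.125Q; the wedge Ps − Pb = 14 gives 8.625 + 0.125Q − (553/3 - (1/3)Q) = 14, so Q' = 4553/11.
Then Pb = 553/3 − (1/3)·(4553/11) = 510/11 and Ps = 8.625 + 0.125·(4553/11) = 664/11.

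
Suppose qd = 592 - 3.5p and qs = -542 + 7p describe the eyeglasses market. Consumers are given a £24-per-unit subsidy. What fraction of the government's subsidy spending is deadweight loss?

Pre-subsidy: 592 - 3.5p = -542 + 7p gives p* = 108, q* = 214.
With the rebate, buyers effectively pay pb = ps − 24, where ps is the price sellers receive.
Demand in terms of ps becomes qd = 592 − 3.5(ps − 24) = 676 - 3.5ps. Setting this equal to supply: 676 - 3.5ps = -542 + 7ps, so ps = 116.
Buyers pay pb = 116 − 24 = 92; q' = -542 + 7·116 = 270.
ΔCS = ½(214 + 270)(108 − 92) = 3872; ΔPS = ½(214 + 270)(116 − 108) = 1936.
Government spending = 24 × 270 = 6480.
DWL = ½ × 24 × (270 − 214) = 672; fraction = 672 / 6480 = 14/135.

DWL / government spending = 14/135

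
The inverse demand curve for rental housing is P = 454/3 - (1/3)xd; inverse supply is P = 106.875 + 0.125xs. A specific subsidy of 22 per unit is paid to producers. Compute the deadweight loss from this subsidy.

Deadweight loss = 528

Pre-subsidy: 454/3 - (1/3)x = 106.875 + 0.125x gives x* = 97 and P* = 119.
With the subsidy, sellers receive Ps = Pb + 22 for each unit, where Pb is the price buyers pay.
On the curves, Pb = 454/3 - (1/3)x and Ps = 106.875 + 0.125x; the wedge Ps − Pb = 22 gives 106.875 + 0.125x − (454/3 - (1/3)x) = 22, so x' = 145.
Then Pb = 454/3 − (1/3)·145 = 103 and Ps = 106.875 + 0.125·145 = 125.
The subsidy expands output by 145 − 97 = 48 past the efficient level; on those units the gap between marginal cost and willingness to pay runs from 0 up to 22.
DWL = ½ × 22 × 48 = 528.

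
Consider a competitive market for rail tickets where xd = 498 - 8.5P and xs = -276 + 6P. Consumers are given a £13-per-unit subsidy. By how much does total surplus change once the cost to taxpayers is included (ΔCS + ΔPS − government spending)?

Pre-subsidy: 498 - 8.5P = -276 + 6P gives P* = 1548/29, x* = 1284/29.
With the rebate, buyers effectively pay Pb = Ps − 13, where Ps is the price sellers receive.
Demand in terms of Ps becomes xd = 498 − 8.5(Ps − 13) = 608.5 - 8.5Ps. Setting this equal to supply: 608.5 - 8.5Ps = -276 + 6Ps, so Ps = 61.
Buyers pay Pb = 61 − 13 = 48; x' = -276 + 6·61 = 90.
ΔCS = ½(1284/29 + 90)(1548/29 − 48) = 303732/841; ΔPS = ½(1284/29 + 90)(61 − 1548/29) = 430287/841.
Government spending = 13 × 90 = 1170.
Net change = 303732/841 + 430287/841 − 1170 = -8619/29. The loss equals the DWL triangle ½·13·1326/29.

Net change in total surplus = -8619/29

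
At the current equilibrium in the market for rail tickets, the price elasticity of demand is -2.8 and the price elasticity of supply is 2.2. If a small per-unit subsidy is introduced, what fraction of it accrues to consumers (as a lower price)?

Consumer share = 0.44

For a small subsidy around the equilibrium, the benefit split depends on the relative slopes, which at a point are proportional to the elasticities.
Buyer share = εs/(εs + |εd|) = 2.2/(2.2 + 2.8) = 0.44; seller share = |εd|/(εs + |εd|) = 0.56.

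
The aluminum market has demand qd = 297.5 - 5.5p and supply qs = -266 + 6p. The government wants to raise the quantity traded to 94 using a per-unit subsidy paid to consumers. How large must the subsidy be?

Required subsidy s = 23 per unit

At q = 94, invert demand for the buyer price: pb = (297.5 − 94)/5.5 = 37; invert supply for the seller price: ps = (94 − (-266))/6 = 60.
The subsidy must fill the gap: s = ps − pb = 60 − 37 = 23.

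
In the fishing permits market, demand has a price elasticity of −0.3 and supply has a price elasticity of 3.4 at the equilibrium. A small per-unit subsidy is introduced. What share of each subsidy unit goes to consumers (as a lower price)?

Consumer share = 34/37

For a small subsidy around the equilibrium, the benefit split depends on the relative slopes, which at a point are proportional to the elasticities.
Buyer share = εs/(εs + |εd|) = 3.4/(3.4 + 0.3) = 34/37; seller share = |εd|/(εs + |εd|) = 3/37.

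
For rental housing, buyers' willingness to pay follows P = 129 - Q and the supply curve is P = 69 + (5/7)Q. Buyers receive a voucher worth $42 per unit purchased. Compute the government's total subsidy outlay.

Government cost = $2499

Pre-subsidy: 129 - Q = 69 + (5/7)Q gives Q* = 35 and P* = 94.
With the rebate, buyers effectively pay Pb = Ps − 42, where Ps is the price sellers receive.
On the curves, Pb = 129 - Q and Ps = 69 + (5/7)Q; the wedge Ps − Pb = 42 gives 69 + (5/7)Q − (129 - Q) = 42, so Q' = 59.5.
Then Pb = 129 − 1·59.5 = 69.5 and Ps = 69 + (5/7)·59.5 = 111.5.
Government outlay = subsidy × quantity = 42 × 59.5 = 2499.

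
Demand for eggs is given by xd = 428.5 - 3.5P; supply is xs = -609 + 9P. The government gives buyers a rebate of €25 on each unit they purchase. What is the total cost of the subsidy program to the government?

Government cost = €5025

Pre-subsidy: 428.5 - 3.5P = -609 + 9P gives P* = 83, x* = 138.
With the rebate, buyers effectively pay Pb = Ps − 25, where Ps is the price sellers receive.
Demand in terms of Ps becomes xd = 428.5 − 3.5(Ps − 25) = 516 - 3.5Ps. Setting this equal to supply: 516 - 3.5Ps = -609 + 9Ps, so Ps = 90.
Buyers pay Pb = 90 − 25 = 65; x' = -609 + 9·90 = 201.
Government outlay = subsidy × quantity = 25 × 201 = 5025.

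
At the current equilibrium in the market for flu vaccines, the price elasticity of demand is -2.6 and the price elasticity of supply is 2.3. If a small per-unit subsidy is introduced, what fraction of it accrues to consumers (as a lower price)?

For a small subsidy around the equilibrium, the benefit split depends on the relative slopes, which at a point are proportional to the elasticities.
Buyer share = εs/(εs + |εd|) = 2.3/(2.3 + 2.6) = 23/49; seller share = |εd|/(εs + |εd|) = 26/49.

Consumer share = 23/49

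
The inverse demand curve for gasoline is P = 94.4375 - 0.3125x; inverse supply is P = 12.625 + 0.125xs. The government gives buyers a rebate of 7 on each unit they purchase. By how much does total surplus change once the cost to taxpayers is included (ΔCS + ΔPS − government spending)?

Net change in total surplus = -56

Pre-subsidy: 94.4375 - 0.3125x = 12.625 + 0.125x gives x* = 187 and P* = 36.
With the rebate, buyers effectively pay Pb = Ps − 7, where Ps is the price sellers receive.
On the curves, Pb = 94.4375 - 0.3125x and Ps = 12.625 + 0.125x; the wedge Ps − Pb = 7 gives 12.625 + 0.125x − (94.4375 - 0.3125x) = 7, so x' = 203.
Then Pb = 94.4375 − 0.3125·203 = 31 and Ps = 12.625 + 0.125·203 = 38.
ΔCS = ½(187 + 203)(36 − 31) = 975; ΔPS = ½(187 + 203)(38 − 36) = 390.
Government spending = 7 × 203 = 1421.
Net change = 975 + 390 − 1421 = -56. The loss equals the DWL triangle ½·7·16.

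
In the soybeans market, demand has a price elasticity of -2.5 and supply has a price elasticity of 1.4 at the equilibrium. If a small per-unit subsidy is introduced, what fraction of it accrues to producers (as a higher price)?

For a small subsidy around the equilibrium, the benefit split depends on the relative slopes, which at a point are proportional to the elasticities.
Buyer share = εs/(εs + |εd|) = 1.4/(1.4 + 2.5) = 14/39; seller share = |εd|/(εs + |εd|) = 25/39.
So producers capture 25/39 of the subsidy.

Producer share = 25/39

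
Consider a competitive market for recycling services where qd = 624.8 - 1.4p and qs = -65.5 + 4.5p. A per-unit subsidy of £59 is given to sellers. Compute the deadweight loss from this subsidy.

Deadweight loss = £1858.5

Pre-subsidy: 624.8 - 1.4p = -65.5 + 4.5p gives p* = 117, q* = 461.
With the subsidy, sellers receive ps = pb + 59 for each unit, where pb is the price buyers pay.
Supply in terms of pb becomes qs = -65.5 + 4.5(pb + 59) = 200 + 4.5pb. Setting this equal to demand: 624.8 - 1.4pb = 200 + 4.5pb, so pb = 72.
Sellers receive ps = 72 + 59 = 131; q' = 624.8 − 1.4·72 = 524.
The subsidy expands output by 524 − 461 = 63 past the efficient level; on those units the gap between marginal cost and willingness to pay runs from 0 up to 59.
DWL = ½ × 59 × 63 = 1858.5.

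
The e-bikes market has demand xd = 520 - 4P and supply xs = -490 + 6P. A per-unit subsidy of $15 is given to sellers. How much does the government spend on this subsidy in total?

Pre-subsidy: 520 - 4P = -490 + 6P gives P* = 101, x* = 116.
With the subsidy, sellers receive Ps = Pb + 15 for each unit, where Pb is the price buyers pay.
Supply in terms of Pb becomes xs = -490 + 6(Pb + 15) = -400 + 6Pb. Setting this equal to demand: 520 - 4Pb = -400 + 6Pb, so Pb = 92.
Sellers receive Ps = 92 + 15 = 107; x' = 520 − 4·92 = 152.
Government outlay = subsidy × quantity = 15 × 152 = 2280.

Government cost = $2280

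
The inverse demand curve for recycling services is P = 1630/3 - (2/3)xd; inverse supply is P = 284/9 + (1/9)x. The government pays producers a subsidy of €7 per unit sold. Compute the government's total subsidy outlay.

Government cost = €4669

Pre-subsidy: 1630/3 - (2/3)x = 284/9 + (1/9)x gives x* = 658 and P* = 314/3.
With the subsidy, sellers receive Ps = Pb + 7 for each unit, where Pb is the price buyers pay.
On the curves, Pb = 1630/3 - (2/3)x and Ps = 284/9 + (1/9)x; the wedge Ps − Pb = 7 gives 284/9 + (1/9)x − (1630/3 - (2/3)x) = 7, so x' = 667.
Then Pb = 1630/3 − (2/3)·667 = 296/3 and Ps = 284/9 + (1/9)·667 = 317/3.
Government outlay = subsidy × quantity = 7 × 667 = 4669.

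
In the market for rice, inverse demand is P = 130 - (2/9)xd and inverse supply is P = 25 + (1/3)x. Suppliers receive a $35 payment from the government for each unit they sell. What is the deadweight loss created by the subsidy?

Deadweight loss = $1102.5

Pre-subsidy: 130 - (2/9)x = 25 + (1/3)x gives x* = 189 and P* = 88.
With the subsidy, sellers receive Ps = Pb + 35 for each unit, where Pb is the price buyers pay.
On the curves, Pb = 130 - (2/9)x and Ps = 25 + (1/3)x; the wedge Ps − Pb = 35 gives 25 + (1/3)x − (130 - (2/9)x) = 35, so x' = 252.
Then Pb = 130 − (2/9)·252 = 74 and Ps = 25 + (1/3)·252 = 109.
The subsidy expands output by 252 − 189 = 63 past the efficient level; on those units the gap between marginal cost and willingness to pay runs from 0 up to 35.
DWL = ½ × 35 × 63 = 1102.5.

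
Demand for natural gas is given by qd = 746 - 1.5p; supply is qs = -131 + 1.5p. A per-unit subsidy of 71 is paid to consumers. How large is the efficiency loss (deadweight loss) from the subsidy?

Deadweight loss = 1890.375

Pre-subsidy: 746 - 1.5p = -131 + 1.5p gives p* = 877/3, q* = 307.5.
With the rebate, buyers effectively pay pb = ps − 71, where ps is the price sellers receive.
Demand in terms of ps becomes qd = 746 − 1.5(ps − 71) = 852.5 - 1.5ps. Setting this equal to supply: 852.5 - 1.5ps = -131 + 1.5ps, so ps = 1967/6.
Buyers pay pb = 1967/6 − 71 = 1541/6; q' = -131 + 1.5·(1967/6) = 360.75.
The subsidy expands output by 360.75 − 307.5 = 53.25 past the efficient level; on those units the gap between marginal cost and willingness to pay runs from 0 up to 71.
DWL = ½ × 71 × 53.25 = 1890.375.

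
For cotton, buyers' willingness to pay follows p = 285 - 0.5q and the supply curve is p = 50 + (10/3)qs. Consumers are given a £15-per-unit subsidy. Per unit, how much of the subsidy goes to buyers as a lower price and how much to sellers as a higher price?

Buyers gain 45/23 per unit; sellers gain 300/23 per unit

Pre-subsidy: 285 - 0.5q = 50 + (10/3)q gives q* = 1410/23 and p* = 5850/23.
With the rebate, buyers effectively pay pb = ps − 15, where ps is the price sellers receive.
On the curves, pb = 285 - 0.5q and ps = 50 + (10/3)q; the wedge ps − pb = 15 gives 50 + (10/3)q − (285 - 0.5q) = 15, so q' = 1500/23.
Then pb = 285 − 0.5·(1500/23) = 5805/23 and ps = 50 + (10/3)·(1500/23) = 6150/23.
Buyers' price falls by p* − pb = 5850/23 − 5805/23 = 45/23; sellers' price rises by ps − p* = 6150/23 − 5850/23 = 300/23.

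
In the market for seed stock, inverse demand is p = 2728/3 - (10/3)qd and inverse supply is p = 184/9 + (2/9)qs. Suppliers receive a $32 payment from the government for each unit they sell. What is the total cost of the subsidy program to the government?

Government cost = $8288

Pre-subsidy: 2728/3 - (10/3)q = 184/9 + (2/9)q gives q* = 250 and p* = 76.
With the subsidy, sellers receive ps = pb + 32 for each unit, where pb is the price buyers pay.
On the curves, pb = 2728/3 - (10/3)q and ps = 184/9 + (2/9)q; the wedge ps − pb = 32 gives 184/9 + (2/9)q − (2728/3 - (10/3)q) = 32, so q' = 259.
Then pb = 2728/3 − (10/3)·259 = 46 and ps = 184/9 + (2/9)·259 = 78.
Government outlay = subsidy × quantity = 32 × 259 = 8288.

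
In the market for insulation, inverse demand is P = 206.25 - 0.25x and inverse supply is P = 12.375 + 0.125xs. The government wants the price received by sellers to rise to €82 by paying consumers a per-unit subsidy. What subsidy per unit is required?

At a seller price of 82, quantity supplied is -99 + 8·82 = 557.
Buyers absorb 557 only when they pay Pb = 206.25 − 0.25·557 = 67.
s = Ps − Pb = 82 − 67 = 15.

Required subsidy s = €15 per unit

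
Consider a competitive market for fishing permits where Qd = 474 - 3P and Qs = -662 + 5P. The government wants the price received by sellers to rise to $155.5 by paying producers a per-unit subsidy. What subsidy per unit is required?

At a seller price of 155.5, quantity supplied is -662 + 5·155.5 = 115.5.
Buyers absorb 115.5 only when they pay Pb with 474 − 3·Pb = 115.5, i.e. Pb = 119.5.
s = Ps − Pb = 155.5 − 119.5 = 36.

Required subsidy s = $36 per unit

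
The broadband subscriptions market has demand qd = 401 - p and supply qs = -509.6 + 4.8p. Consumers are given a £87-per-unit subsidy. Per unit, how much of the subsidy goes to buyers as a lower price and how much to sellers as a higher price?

Pre-subsidy: 401 - p = -509.6 + 4.8p gives p* = 157, q* = 244.
With the rebate, buyers effectively pay pb = ps − 87, where ps is the price sellers receive.
Demand in terms of ps becomes qd = 401 − 1(ps − 87) = 488 - ps. Setting this equal to supply: 488 - ps = -509.6 + 4.8ps, so ps = 172.
Buyers pay pb = 172 − 87 = 85; q' = -509.6 + 4.8·172 = 316.
Buyers' price falls by p* − pb = 157 − 85 = 72; sellers' price rises by ps − p* = 172 − 157 = 15.

Buyers gain £72 per unit; sellers gain £15 per unit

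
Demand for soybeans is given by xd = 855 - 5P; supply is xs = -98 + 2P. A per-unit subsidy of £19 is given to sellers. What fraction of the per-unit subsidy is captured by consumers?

Consumer share = 2/7

Pre-subsidy: 855 - 5P = -98 + 2P gives P* = 953/7, x* = 1220/7.
With the subsidy, sellers receive Ps = Pb + 19 for each unit, where Pb is the price buyers pay.
Supply in terms of Pb becomes xs = -98 + 2(Pb + 19) = -60 + 2Pb. Setting this equal to demand: 855 - 5Pb = -60 + 2Pb, so Pb = 915/7.
Sellers receive Ps = 915/7 + 19 = 1048/7; x' = 855 − 5·(915/7) = 1410/7.
Buyers' price falls by P* − Pb = 953/7 − 915/7 = 38/7; sellers' price rises by Ps − P* = 1048/7 − 953/7 = 95/7.
So consumers capture (38/7)/19 = 2/7 of each unit of subsidy.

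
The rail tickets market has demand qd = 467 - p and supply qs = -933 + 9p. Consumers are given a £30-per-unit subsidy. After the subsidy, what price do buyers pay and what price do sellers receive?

Pre-subsidy: 467 - p = -933 + 9p gives p* = 140, q* = 327.
With the rebate, buyers effectively pay pb = ps − 30, where ps is the price sellers receive.
Demand in terms of ps becomes qd = 467 − 1(ps − 30) = 497 - ps. Setting this equal to supply: 497 - ps = -933 + 9ps, so ps = 143.
Buyers pay pb = 143 − 30 = 113; q' = -933 + 9·143 = 354.

Buyers pay £113; sellers receive £143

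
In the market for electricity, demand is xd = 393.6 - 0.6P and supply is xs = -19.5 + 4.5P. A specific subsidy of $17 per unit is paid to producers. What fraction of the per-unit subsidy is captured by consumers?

Pre-subsidy: 393.6 - 0.6P = -19.5 + 4.5P gives P* = 81, x* = 345.
With the subsidy, sellers receive Ps = Pb + 17 for each unit, where Pb is the price buyers pay.
Supply in terms of Pb becomes xs = -19.5 + 4.5(Pb + 17) = 57 + 4.5Pb. Setting this equal to demand: 393.6 - 0.6Pb = 57 + 4.5Pb, so Pb = 66.
Sellers receive Ps = 66 + 17 = 83; x' = 393.6 − 0.6·66 = 354.
Buyers' price falls by P* − Pb = 81 − 66 = 15; sellers' price rises by Ps − P* = 83 − 81 = 2.
So consumers capture 15/17 = 15/17 of each unit of subsidy.

Consumer share = 15/17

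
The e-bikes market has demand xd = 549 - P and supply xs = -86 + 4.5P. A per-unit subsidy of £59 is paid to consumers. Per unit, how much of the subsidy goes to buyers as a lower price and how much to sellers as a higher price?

Buyers gain 531/11 per unit; sellers gain 118/11 per unit

Pre-subsidy: 549 - P = -86 + 4.5P gives P* = 1270/11, x* = 4769/11.
With the rebate, buyers effectively pay Pb = Ps − 59, where Ps is the price sellers receive.
Demand in terms of Ps becomes xd = 549 − 1(Ps − 59) = 608 - Ps. Setting this equal to supply: 608 - Ps = -86 + 4.5Ps, so Ps = 1388/11.
Buyers pay Pb = 1388/11 − 59 = 739/11; x' = -86 + 4.5·(1388/11) = 5300/11.
Buyers' price falls by P* − Pb = 1270/11 − 739/11 = 531/11; sellers' price rises by Ps − P* = 1388/11 − 1270/11 = 118/11.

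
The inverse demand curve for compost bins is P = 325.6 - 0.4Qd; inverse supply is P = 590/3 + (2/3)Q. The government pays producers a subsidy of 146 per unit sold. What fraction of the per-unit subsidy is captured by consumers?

Consumer share = 0.375

Pre-subsidy: 325.6 - 0.4Q = 590/3 + (2/3)Q gives Q* = 120.875 and P* = 277.25.
With the subsidy, sellers receive Ps = Pb + 146 for each unit, where Pb is the price buyers pay.
On the curves, Pb = 325.6 - 0.4Q and Ps = 590/3 + (2/3)Q; the wedge Ps − Pb = 146 gives 590/3 + (2/3)Q − (325.6 - 0.4Q) = 146, so Q' = 257.75.
Then Pb = 325.6 − 0.4·257.75 = 222.5 and Ps = 590/3 + (2/3)·257.75 = 368.5.
Buyers' price falls by P* − Pb = 277.25 − 222.5 = 54.75; sellers' price rises by Ps − P* = 368.5 − 277.25 = 91.25.
So consumers capture 54.75/146 = 0.375 of each unit of subsidy.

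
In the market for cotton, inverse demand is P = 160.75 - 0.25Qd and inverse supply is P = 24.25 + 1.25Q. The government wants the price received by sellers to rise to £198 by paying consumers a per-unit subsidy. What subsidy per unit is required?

Required subsidy s = £72 per unit

At a seller price of 198, quantity supplied is -19.4 + 0.8·198 = 139.
Buyers absorb 139 only when they pay Pb = 160.75 − 0.25·139 = 126.
s = Ps − Pb = 198 − 126 = 72.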